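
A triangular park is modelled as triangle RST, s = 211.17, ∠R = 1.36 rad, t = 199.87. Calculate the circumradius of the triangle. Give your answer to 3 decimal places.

132.231

By the law of cosines, r² = s² + t² − 2·s·t·cos R = 66878, so r ≈ 258.61.
Area = ½·s·t·sin R ≈ 20636.
Circumradius = r/(2 sin R) ≈ 132.23.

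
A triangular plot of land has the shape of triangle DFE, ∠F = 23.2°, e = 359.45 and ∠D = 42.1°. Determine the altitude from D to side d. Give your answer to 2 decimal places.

h_D ≈ 141.60

The third angle is ∠E = 180° − ∠D − ∠F = 114.70°.
Law of sines: d = e·sin D/sin E ≈ 265.25.
Law of sines: f = e·sin F/sin E ≈ 155.86.
Area = ½·e·d·sin F ≈ 18780.
The altitude from D has length 2·area/d ≈ 141.6.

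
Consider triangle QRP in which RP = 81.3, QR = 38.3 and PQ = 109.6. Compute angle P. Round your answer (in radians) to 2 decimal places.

∠P ≈ 0.27 rad

By the law of cosines, cos P = (RP² + PQ² − QR²) / (2·RP·PQ) ≈ 0.96263, so ∠P ≈ 0.274 rad.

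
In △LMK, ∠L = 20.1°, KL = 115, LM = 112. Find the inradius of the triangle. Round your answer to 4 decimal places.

r ≈ 16.5952

By the law of cosines, MK² = KL² + LM² − 2·KL·LM·cos L = 1577.9, so MK ≈ 39.723.
Area = ½·KL·LM·sin L ≈ 2213.2.
Semiperimeter s = (39.723+115+112)/2 = 133.36.
Inradius = area/s = 2213.2/133.36 ≈ 16.595.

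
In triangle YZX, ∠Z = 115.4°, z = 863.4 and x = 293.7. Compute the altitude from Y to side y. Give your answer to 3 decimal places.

h_Y ≈ 265.310

Law of sines: sin X = x·sin Z/z ≈ 0.30728.
Since z ≥ x, only the acute value applies: ∠X ≈ 17.90°.
Then ∠Y = 180° − ∠Z − ∠X ≈ 46.70°.
Law of sines gives y = z·sin Y/sin Z ≈ 695.65.
Area = ½·z·x·sin Y ≈ 92281.
The altitude from Y has length 2·area/y ≈ 265.31.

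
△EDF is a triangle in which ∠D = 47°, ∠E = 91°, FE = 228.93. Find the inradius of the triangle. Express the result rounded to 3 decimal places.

63.808

The third angle is ∠F = 180° − ∠E − ∠D = 42.00°.
Law of sines: DF = FE·sin E/sin D ≈ 312.97.
Law of sines: ED = FE·sin F/sin D ≈ 209.45.
Area = ½·FE·DF·sin F ≈ 23971.
Semiperimeter s = (312.97+228.93+209.45)/2 = 375.68.
Inradius = area/s = 23971/375.68 ≈ 63.808.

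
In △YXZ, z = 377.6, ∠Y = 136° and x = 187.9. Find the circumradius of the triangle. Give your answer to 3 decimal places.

By the law of cosines, y² = x² + z² − 2·x·z·cos Y = 2.7996e+05, so y ≈ 529.12.
Area = ½·x·z·sin Y ≈ 24643.
Circumradius = y/(2 sin Y) ≈ 380.85.

380.846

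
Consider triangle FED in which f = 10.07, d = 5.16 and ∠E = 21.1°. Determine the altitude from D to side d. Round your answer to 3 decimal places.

3.625

By the law of cosines, e² = d² + f² − 2·d·f·cos E = 31.076, so e ≈ 5.5746.
Area = ½·d·f·sin E ≈ 9.3529.
The altitude from D has length 2·area/d ≈ 3.6252.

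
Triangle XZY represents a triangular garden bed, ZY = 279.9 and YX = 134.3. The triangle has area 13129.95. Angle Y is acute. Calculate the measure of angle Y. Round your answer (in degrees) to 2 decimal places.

From area = ½·ZY·YX·sin Y, we get sin Y = 2·area/(ZY·YX) ≈ 0.69858.
Taking the acute solution, ∠Y ≈ 44.31°.

∠Y ≈ 44.31°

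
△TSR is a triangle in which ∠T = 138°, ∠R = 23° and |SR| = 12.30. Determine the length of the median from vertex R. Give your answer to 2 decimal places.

m_R ≈ 8.98

The third angle is ∠S = 180° − ∠R − ∠T = 19.00°.
Law of sines: |RT| = |SR|·sin S/sin T ≈ 5.9846.
Law of sines: |TS| = |SR|·sin R/sin T ≈ 7.1824.
Median from R: ½√(2·|SR|² + 2·|RT|² − |TS|²) ≈ 8.9809.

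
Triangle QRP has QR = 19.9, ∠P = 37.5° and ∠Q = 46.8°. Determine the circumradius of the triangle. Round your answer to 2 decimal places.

16.34

The third angle is ∠R = 180° − ∠P − ∠Q = 95.70°.
Law of sines: RP = QR·sin Q/sin P ≈ 23.829.
Law of sines: PQ = QR·sin R/sin P ≈ 32.528.
Circumradius = QR/(2 sin P) ≈ 16.345.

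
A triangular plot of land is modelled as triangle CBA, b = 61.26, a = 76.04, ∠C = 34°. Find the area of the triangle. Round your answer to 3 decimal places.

1302.419

Area = ½·b·a·sin C ≈ 1302.4.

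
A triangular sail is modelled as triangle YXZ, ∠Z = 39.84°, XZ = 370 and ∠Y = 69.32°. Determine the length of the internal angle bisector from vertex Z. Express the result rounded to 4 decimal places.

The third angle is ∠X = 180° − ∠Z − ∠Y = 70.84°.
Law of sines: ZY = XZ·sin X/sin Y ≈ 373.57.
Law of sines: YX = XZ·sin Z/sin Y ≈ 253.36.
The bisector from Z has length 2·XZ·ZY·cos(∠Z/2)/(XZ+ZY) ≈ 349.53.

t_Z ≈ 349.5349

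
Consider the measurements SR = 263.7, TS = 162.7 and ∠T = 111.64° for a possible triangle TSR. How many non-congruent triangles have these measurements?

TS·sin T = 162.7·sin(111.64°) ≈ 151.2.
Since ∠T is not acute, a triangle exists only if SR > TS; here SR > TS, so there is exactly one triangle.

1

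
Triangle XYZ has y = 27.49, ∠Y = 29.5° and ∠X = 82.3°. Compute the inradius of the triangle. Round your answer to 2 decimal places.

The third angle is ∠Z = 180° − ∠X − ∠Y = 68.20°.
Law of sines: x = y·sin X/sin Y ≈ 55.323.
Law of sines: z = y·sin Z/sin Y ≈ 51.834.
Area = ½·y·x·sin Z ≈ 706.03.
Semiperimeter s = (55.323+27.49+51.834)/2 = 67.323.
Inradius = area/s = 706.03/67.323 ≈ 10.487.

10.49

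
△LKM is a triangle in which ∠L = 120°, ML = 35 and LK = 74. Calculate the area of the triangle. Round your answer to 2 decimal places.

area ≈ 1121.50

Area = ½·ML·LK·sin L ≈ 1121.5.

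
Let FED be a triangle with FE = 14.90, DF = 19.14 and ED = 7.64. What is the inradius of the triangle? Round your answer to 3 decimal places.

Semiperimeter s = (7.64 + 19.14 + 14.9)/2 = 20.84.
Heron's formula: area = √(20.84·13.2·1.7·5.94) ≈ 52.705.
Inradius = area/s = 52.705/20.84 ≈ 2.529.

2.529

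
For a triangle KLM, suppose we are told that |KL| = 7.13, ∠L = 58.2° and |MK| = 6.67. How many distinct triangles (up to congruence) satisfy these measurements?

|KL|·sin L = 7.13·sin(58.2°) ≈ 6.06.
Since |KL| sin L < |MK| < |KL| (6.06 < 6.67 < 7.13), two triangles exist.

2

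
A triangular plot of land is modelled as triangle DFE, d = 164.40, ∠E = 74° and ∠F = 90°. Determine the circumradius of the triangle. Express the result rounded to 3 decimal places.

The third angle is ∠D = 180° − ∠F − ∠E = 16.00°.
Law of sines: f = d·sin F/sin D ≈ 596.44.
Law of sines: e = d·sin E/sin D ≈ 573.33.
Circumradius = d/(2 sin D) ≈ 298.22.

R ≈ 298.218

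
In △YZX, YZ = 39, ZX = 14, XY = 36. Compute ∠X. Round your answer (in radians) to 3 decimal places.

By the law of cosines, cos X = (ZX² + XY² − YZ²) / (2·ZX·XY) ≈ -0.02877, so ∠X ≈ 1.600 rad.

1.600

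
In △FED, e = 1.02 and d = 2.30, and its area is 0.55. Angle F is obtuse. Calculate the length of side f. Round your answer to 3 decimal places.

From area = ½·e·d·sin F, we get sin F = 2·area/(e·d) ≈ 0.46888.
Taking the obtuse solution, ∠F ≈ 152.04°.
Law of cosines then gives f ≈ 3.2365.

3.236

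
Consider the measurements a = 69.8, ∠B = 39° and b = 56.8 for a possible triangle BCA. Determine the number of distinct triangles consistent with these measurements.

2

a·sin B = 69.8·sin(39°) ≈ 43.93.
Since a sin B < b < a (43.93 < 56.8 < 69.8), two triangles exist.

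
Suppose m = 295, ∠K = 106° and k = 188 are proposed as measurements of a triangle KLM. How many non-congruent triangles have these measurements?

0

m·sin K = 295·sin(106°) ≈ 283.6.
Since ∠K is not acute, a triangle exists only if k > m; here k ≤ m, so there is no triangle.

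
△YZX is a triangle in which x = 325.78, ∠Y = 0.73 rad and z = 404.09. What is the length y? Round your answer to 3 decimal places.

270.602

By the law of cosines, y² = z² + x² − 2·z·x·cos Y = 73225, so y ≈ 270.6.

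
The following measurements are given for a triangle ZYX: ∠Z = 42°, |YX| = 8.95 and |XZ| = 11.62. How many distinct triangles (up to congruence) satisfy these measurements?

|XZ|·sin Z = 11.62·sin(42°) ≈ 7.775.
Since |XZ| sin Z < |YX| < |XZ| (7.775 < 8.95 < 11.62), two triangles exist.

2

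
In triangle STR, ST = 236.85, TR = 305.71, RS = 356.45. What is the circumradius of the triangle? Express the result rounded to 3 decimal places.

180.416

By the law of cosines, cos S = (RS² + ST² − TR²) / (2·RS·ST) ≈ 0.53122, so ∠S ≈ 57.91°.
Circumradius = TR/(2 sin S) ≈ 180.42.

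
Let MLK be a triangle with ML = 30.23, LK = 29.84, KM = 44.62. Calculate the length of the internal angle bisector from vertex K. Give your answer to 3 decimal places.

33.347

By the law of cosines, cos K = (LK² + KM² − ML²) / (2·LK·KM) ≈ 0.73886, so ∠K ≈ 42.37°.
The bisector from K has length 2·LK·KM·cos(∠K/2)/(LK+KM) ≈ 33.347.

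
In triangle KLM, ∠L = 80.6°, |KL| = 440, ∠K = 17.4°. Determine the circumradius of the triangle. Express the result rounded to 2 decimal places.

The third angle is ∠M = 180° − ∠K − ∠L = 82.00°.
Law of sines: |LM| = |KL|·sin K/sin M ≈ 132.87.
Law of sines: |MK| = |KL|·sin L/sin M ≈ 438.36.
Circumradius = |KL|/(2 sin M) ≈ 222.16.

R ≈ 222.16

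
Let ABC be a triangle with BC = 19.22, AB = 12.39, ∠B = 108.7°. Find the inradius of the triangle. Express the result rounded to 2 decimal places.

r ≈ 3.92

By the law of cosines, CA² = AB² + BC² − 2·AB·BC·cos B = 675.62, so CA ≈ 25.993.
Area = ½·AB·BC·sin B ≈ 112.78.
Semiperimeter s = (19.22+25.993+12.39)/2 = 28.801.
Inradius = area/s = 112.78/28.801 ≈ 3.9159.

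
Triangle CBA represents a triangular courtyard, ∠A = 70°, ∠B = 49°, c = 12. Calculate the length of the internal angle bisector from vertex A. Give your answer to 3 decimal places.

t_A ≈ 9.106

The third angle is ∠C = 180° − ∠B − ∠A = 61.00°.
Law of sines: b = c·sin B/sin C ≈ 10.355.
Law of sines: a = c·sin A/sin C ≈ 12.893.
The bisector from A has length 2·c·b·cos(∠A/2)/(c+b) ≈ 9.1064.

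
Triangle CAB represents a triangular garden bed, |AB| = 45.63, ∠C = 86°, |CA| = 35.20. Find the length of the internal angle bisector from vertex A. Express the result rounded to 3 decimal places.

Law of sines: sin B = |CA|·sin C/|AB| ≈ 0.76954.
Since |AB| ≥ |CA|, only the acute value applies: ∠B ≈ 50.31°.
Then ∠A = 180° − ∠C − ∠B ≈ 43.69°.
Law of sines gives |BC| = |AB|·sin A/sin C ≈ 31.595.
The bisector from A has length 2·|CA|·|AB|·cos(∠A/2)/(|CA|+|AB|) ≈ 36.889.

36.889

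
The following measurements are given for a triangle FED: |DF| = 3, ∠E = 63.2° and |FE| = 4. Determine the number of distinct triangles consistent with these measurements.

0

|FE|·sin E = 4·sin(63.2°) ≈ 3.57.
Since |DF| = 3 < 3.57 = |FE| sin E, no triangle exists.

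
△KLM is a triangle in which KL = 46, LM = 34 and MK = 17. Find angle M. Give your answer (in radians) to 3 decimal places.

By the law of cosines, cos M = (LM² + MK² − KL²) / (2·LM·MK) ≈ -0.58045, so ∠M ≈ 2.190 rad.

∠M ≈ 2.190 rad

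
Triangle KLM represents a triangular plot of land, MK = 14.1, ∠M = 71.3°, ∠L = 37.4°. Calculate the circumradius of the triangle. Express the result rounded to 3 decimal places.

The third angle is ∠K = 180° − ∠L − ∠M = 71.30°.
Law of sines: LM = MK·sin K/sin L ≈ 21.989.
Law of sines: KL = MK·sin M/sin L ≈ 21.989.
Circumradius = MK/(2 sin L) ≈ 11.607.

R ≈ 11.607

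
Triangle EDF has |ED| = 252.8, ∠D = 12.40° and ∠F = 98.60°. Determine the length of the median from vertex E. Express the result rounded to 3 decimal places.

The third angle is ∠E = 180° − ∠D − ∠F = 69.00°.
Law of sines: |DF| = |ED|·sin E/sin F ≈ 238.69.
Law of sines: |FE| = |ED|·sin D/sin F ≈ 54.902.
Median from E: ½√(2·|FE|² + 2·|ED|² − |DF|²) ≈ 138.63.

m_E ≈ 138.627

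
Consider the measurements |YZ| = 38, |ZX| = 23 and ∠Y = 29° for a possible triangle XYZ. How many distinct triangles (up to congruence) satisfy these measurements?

|YZ|·sin Y = 38·sin(29°) ≈ 18.42.
Since |YZ| sin Y < |ZX| < |YZ| (18.42 < 23 < 38), two triangles exist.

2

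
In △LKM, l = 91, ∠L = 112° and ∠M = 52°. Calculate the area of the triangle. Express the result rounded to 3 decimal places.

area ≈ 969.967

The third angle is ∠K = 180° − ∠M − ∠L = 16.00°.
Law of sines: k = l·sin K/sin L ≈ 27.053.
Law of sines: m = l·sin M/sin L ≈ 77.341.
Area = ½·l·k·sin M ≈ 969.97.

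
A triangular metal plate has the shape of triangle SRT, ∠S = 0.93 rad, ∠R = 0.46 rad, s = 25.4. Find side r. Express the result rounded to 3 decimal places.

The third angle is ∠T = π − ∠S − ∠R = 1.752 rad.
Law of sines: r = s·sin R/sin S ≈ 14.067.

14.067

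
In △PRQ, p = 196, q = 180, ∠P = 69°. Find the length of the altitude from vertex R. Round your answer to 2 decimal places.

Law of sines: sin Q = q·sin P/p ≈ 0.85737.
Since p ≥ q, only the acute value applies: ∠Q ≈ 59.02°.
Then ∠R = 180° − ∠P − ∠Q ≈ 51.98°.
Law of sines gives r = p·sin R/sin P ≈ 165.39.
Area = ½·p·q·sin R ≈ 13896.
The altitude from R has length 2·area/r ≈ 168.04.

168.04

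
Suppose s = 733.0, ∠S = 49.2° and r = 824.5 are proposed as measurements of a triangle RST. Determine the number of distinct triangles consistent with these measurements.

r·sin S = 824.5·sin(49.2°) ≈ 624.1.
Since r sin S < s < r (624.1 < 733.0 < 824.5), two triangles exist.

2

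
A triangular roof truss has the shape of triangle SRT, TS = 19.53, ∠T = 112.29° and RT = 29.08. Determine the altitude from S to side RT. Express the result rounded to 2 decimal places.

By the law of cosines, SR² = RT² + TS² − 2·RT·TS·cos T = 1657.9, so SR ≈ 40.717.
Area = ½·RT·TS·sin T ≈ 262.75.
The altitude from S has length 2·area/RT ≈ 18.071.

18.07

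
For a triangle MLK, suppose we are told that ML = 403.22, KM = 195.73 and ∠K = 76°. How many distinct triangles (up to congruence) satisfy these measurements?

KM·sin K = 195.73·sin(76°) ≈ 189.9.
Since ML ≥ KM, exactly one triangle exists.

1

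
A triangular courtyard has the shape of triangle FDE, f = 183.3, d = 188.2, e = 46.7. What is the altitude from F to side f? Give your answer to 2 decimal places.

Semiperimeter s = (183.3 + 188.2 + 46.7)/2 = 209.1.
Heron's formula: area = √(209.1·25.8·20.9·162.4) ≈ 4279.1.
The altitude from F has length 2·area/f ≈ 46.69.

46.69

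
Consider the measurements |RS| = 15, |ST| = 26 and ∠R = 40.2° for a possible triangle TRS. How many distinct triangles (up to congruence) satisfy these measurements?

1

|RS|·sin R = 15·sin(40.2°) ≈ 9.682.
Since |ST| ≥ |RS|, exactly one triangle exists.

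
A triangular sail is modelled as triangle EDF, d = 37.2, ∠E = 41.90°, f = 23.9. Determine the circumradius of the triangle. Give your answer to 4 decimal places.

By the law of cosines, e² = d² + f² − 2·d·f·cos E = 631.54, so e ≈ 25.131.
Area = ½·d·f·sin E ≈ 296.88.
Circumradius = e/(2 sin E) ≈ 18.815.

R ≈ 18.8150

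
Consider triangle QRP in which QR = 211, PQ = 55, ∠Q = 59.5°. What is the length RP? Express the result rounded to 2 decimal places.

By the law of cosines, RP² = PQ² + QR² − 2·PQ·QR·cos Q = 35766, so RP ≈ 189.12.

189.12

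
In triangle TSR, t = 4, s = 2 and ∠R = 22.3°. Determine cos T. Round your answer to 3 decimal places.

cos T ≈ -0.746

By the law of cosines, r² = t² + s² − 2·t·s·cos R = 5.1966, so r ≈ 2.2796.
Law of cosines again: cos T = (s² + r² − t²)/(2·s·r) ≈ -0.74611, so ∠T ≈ 138.25°.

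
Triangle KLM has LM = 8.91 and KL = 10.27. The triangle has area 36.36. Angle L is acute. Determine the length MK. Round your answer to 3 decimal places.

From area = ½·KL·LM·sin L, we get sin L = 2·area/(KL·LM) ≈ 0.79470.
Taking the acute solution, ∠L ≈ 52.63°.
Law of cosines then gives MK ≈ 8.5892.

8.589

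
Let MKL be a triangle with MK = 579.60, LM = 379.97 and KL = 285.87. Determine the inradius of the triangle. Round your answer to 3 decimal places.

Semiperimeter s = (285.87 + 379.97 + 579.6)/2 = 622.72.
Heron's formula: area = √(622.72·336.85·242.75·43.12) ≈ 46858.
Inradius = area/s = 46858/622.72 ≈ 75.247.

r ≈ 75.247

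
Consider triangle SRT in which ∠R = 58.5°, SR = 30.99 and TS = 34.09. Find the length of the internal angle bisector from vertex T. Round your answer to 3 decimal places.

Law of sines: sin T = SR·sin R/TS ≈ 0.77510.
Since TS ≥ SR, only the acute value applies: ∠T ≈ 50.81°.
Then ∠S = 180° − ∠R − ∠T ≈ 70.69°.
Law of sines gives RT = TS·sin S/sin R ≈ 37.731.
The bisector from T has length 2·RT·TS·cos(∠T/2)/(RT+TS) ≈ 32.354.

32.354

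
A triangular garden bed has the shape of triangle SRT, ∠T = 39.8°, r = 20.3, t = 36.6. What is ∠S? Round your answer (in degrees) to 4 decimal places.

Law of sines: sin R = r·sin T/t ≈ 0.35503.
Since t ≥ r, only the acute value applies: ∠R ≈ 20.80°.
Then ∠S = 180° − ∠T − ∠R ≈ 119.40°.

119.4045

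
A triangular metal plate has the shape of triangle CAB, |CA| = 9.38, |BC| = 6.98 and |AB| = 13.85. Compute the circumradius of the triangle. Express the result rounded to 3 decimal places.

R ≈ 7.634

By the law of cosines, cos C = (|BC|² + |CA|² − |AB|²) / (2·|BC|·|CA|) ≈ -0.42092, so ∠C ≈ 114.89°.
Circumradius = |AB|/(2 sin C) ≈ 7.6343.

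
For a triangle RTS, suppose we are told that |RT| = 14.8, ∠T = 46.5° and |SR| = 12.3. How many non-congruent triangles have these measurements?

2

|RT|·sin T = 14.8·sin(46.5°) ≈ 10.74.
Since |RT| sin T < |SR| < |RT| (10.74 < 12.3 < 14.8), two triangles exist.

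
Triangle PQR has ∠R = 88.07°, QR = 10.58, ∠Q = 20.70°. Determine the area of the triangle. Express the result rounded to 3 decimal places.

The third angle is ∠P = 180° − ∠Q − ∠R = 71.23°.
Law of sines: RP = QR·sin Q/sin P ≈ 3.9498.
Law of sines: PQ = QR·sin R/sin P ≈ 11.168.
Area = ½·QR·RP·sin R ≈ 20.883.

20.883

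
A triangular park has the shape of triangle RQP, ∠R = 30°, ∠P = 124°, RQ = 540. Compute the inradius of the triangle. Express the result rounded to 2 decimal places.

The third angle is ∠Q = 180° − ∠P − ∠R = 26.00°.
Law of sines: QP = RQ·sin R/sin P ≈ 325.68.
Law of sines: PR = RQ·sin Q/sin P ≈ 285.54.
Area = ½·RQ·QP·sin Q ≈ 38547.
Semiperimeter s = (325.68+285.54+540)/2 = 575.61.
Inradius = area/s = 38547/575.61 ≈ 66.968.

r ≈ 66.97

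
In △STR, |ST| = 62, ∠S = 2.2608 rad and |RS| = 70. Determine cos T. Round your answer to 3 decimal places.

By the law of cosines, |TR|² = |RS|² + |ST|² − 2·|RS|·|ST|·cos S = 14269, so |TR| ≈ 119.45.
Law of cosines again: cos T = (|ST|² + |TR|² − |RS|²)/(2·|ST|·|TR|) ≈ 0.89204, so ∠T ≈ 0.4690 rad.

cos T ≈ 0.892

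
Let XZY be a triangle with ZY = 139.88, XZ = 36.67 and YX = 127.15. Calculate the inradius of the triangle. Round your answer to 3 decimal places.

Semiperimeter s = (139.88 + 127.15 + 36.67)/2 = 151.85.
Heron's formula: area = √(151.85·11.97·24.7·115.18) ≈ 2274.
Inradius = area/s = 2274/151.85 ≈ 14.975.

r ≈ 14.975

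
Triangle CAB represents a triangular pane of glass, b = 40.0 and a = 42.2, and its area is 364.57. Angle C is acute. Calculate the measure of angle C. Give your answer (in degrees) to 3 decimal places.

25.592

From area = ½·a·b·sin C, we get sin C = 2·area/(a·b) ≈ 0.43195.
Taking the acute solution, ∠C ≈ 25.59°.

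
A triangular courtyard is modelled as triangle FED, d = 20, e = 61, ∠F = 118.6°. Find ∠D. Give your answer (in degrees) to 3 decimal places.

By the law of cosines, f² = e² + d² − 2·e·d·cos F = 5289, so f ≈ 72.726.
Law of cosines again: cos D = (f² + e² − d²)/(2·f·e) ≈ 0.97041, so ∠D ≈ 13.97°.

∠D ≈ 13.972°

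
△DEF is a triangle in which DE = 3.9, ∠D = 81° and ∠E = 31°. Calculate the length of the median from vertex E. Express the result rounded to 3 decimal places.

m_E ≈ 3.881

The third angle is ∠F = 180° − ∠D − ∠E = 68.00°.
Law of sines: EF = DE·sin D/sin F ≈ 4.1545.
Law of sines: FD = DE·sin E/sin F ≈ 2.1664.
Median from E: ½√(2·DE² + 2·EF² − FD²) ≈ 3.8809.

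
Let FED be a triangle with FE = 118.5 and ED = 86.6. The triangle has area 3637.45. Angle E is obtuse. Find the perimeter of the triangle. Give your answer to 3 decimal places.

394.883

From area = ½·FE·ED·sin E, we get sin E = 2·area/(FE·ED) ≈ 0.70891.
Taking the obtuse solution, ∠E ≈ 134.85°.
Law of cosines then gives DF ≈ 189.78.
Perimeter = 86.6 + 189.78 + 118.5 = 394.88.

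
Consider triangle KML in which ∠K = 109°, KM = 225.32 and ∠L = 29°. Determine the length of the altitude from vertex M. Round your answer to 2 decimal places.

213.04

The third angle is ∠M = 180° − ∠L − ∠K = 42.00°.
Law of sines: ML = KM·sin K/sin L ≈ 439.44.
Law of sines: LK = KM·sin M/sin L ≈ 310.98.
Area = ½·KM·ML·sin M ≈ 33127.
The altitude from M has length 2·area/LK ≈ 213.04.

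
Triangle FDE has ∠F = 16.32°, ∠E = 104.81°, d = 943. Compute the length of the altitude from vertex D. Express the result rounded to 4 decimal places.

The third angle is ∠D = 180° − ∠E − ∠F = 58.87°.
Law of sines: f = d·sin F/sin D ≈ 309.56.
Law of sines: e = d·sin E/sin D ≈ 1065.
Area = ½·d·f·sin E ≈ 1.4111e+05.
The altitude from D has length 2·area/d ≈ 299.28.

h_D ≈ 299.2787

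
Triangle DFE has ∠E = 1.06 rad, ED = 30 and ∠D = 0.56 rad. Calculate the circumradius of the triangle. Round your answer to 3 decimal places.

R ≈ 15.018

The third angle is ∠F = π − ∠E − ∠D = 1.522 rad.
Law of sines: FE = ED·sin D/sin F ≈ 15.955.
Law of sines: DF = ED·sin E/sin F ≈ 26.202.
Circumradius = ED/(2 sin F) ≈ 15.018.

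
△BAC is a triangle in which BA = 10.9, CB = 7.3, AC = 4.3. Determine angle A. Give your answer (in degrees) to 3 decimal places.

26.337

By the law of cosines, cos A = (BA² + AC² − CB²) / (2·BA·AC) ≈ 0.89620, so ∠A ≈ 26.34°.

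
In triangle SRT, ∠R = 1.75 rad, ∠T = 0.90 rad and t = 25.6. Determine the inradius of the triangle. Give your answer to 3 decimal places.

The third angle is ∠S = π − ∠R − ∠T = 0.492 rad.
Law of sines: s = t·sin S/sin T ≈ 15.426.
Law of sines: r = t·sin R/sin T ≈ 32.158.
Area = ½·t·s·sin R ≈ 194.3.
Semiperimeter p = (15.426+32.158+25.6)/2 = 36.592.
Inradius = area/p = 194.3/36.592 ≈ 5.3098.

5.310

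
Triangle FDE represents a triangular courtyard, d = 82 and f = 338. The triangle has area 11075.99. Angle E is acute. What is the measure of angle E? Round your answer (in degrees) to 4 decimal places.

53.0584

From area = ½·f·d·sin E, we get sin E = 2·area/(f·d) ≈ 0.79925.
Taking the acute solution, ∠E ≈ 53.06°.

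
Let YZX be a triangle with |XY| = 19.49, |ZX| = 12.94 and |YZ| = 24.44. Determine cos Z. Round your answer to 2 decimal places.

By the law of cosines, cos Z = (|YZ|² + |ZX|² − |XY|²) / (2·|YZ|·|ZX|) ≈ 0.60853, so ∠Z ≈ 0.9166 rad.

cos Z ≈ 0.61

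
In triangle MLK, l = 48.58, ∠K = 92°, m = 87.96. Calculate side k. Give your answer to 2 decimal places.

By the law of cosines, k² = m² + l² − 2·m·l·cos K = 10395, so k ≈ 101.96.

101.96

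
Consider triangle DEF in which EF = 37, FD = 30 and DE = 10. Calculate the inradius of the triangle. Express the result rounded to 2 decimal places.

Semiperimeter s = (37 + 30 + 10)/2 = 38.5.
Heron's formula: area = √(38.5·1.5·8.5·28.5) ≈ 118.28.
Inradius = area/s = 118.28/38.5 ≈ 3.0722.

r ≈ 3.07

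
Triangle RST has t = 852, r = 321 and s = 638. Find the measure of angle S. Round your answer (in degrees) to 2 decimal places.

39.53

By the law of cosines, cos S = (t² + r² − s²) / (2·t·r) ≈ 0.77132, so ∠S ≈ 39.53°.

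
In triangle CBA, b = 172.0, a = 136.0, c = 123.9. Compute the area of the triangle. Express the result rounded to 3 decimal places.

Semiperimeter s = (123.9 + 172 + 136)/2 = 215.95.
Heron's formula: area = √(215.95·92.05·43.95·79.95) ≈ 8357.5.

8357.515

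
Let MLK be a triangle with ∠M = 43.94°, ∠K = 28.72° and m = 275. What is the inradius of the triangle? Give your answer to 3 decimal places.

The third angle is ∠L = 180° − ∠K − ∠M = 107.34°.
Law of sines: l = m·sin L/sin M ≈ 378.3.
Law of sines: k = m·sin K/sin M ≈ 190.44.
Area = ½·m·l·sin K ≈ 24995.
Semiperimeter s = (275+378.3+190.44)/2 = 421.87.
Inradius = area/s = 24995/421.87 ≈ 59.249.

r ≈ 59.249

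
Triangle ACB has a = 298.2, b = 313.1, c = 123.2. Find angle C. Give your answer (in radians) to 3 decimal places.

By the law of cosines, cos C = (b² + a² − c²) / (2·b·a) ≈ 0.91991, so ∠C ≈ 0.4030 rad.

0.403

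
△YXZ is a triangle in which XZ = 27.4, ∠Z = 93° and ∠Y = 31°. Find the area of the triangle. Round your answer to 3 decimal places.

603.407

The third angle is ∠X = 180° − ∠Z − ∠Y = 56.00°.
Law of sines: ZY = XZ·sin X/sin Y ≈ 44.105.
Law of sines: YX = XZ·sin Z/sin Y ≈ 53.127.
Area = ½·XZ·ZY·sin Z ≈ 603.41.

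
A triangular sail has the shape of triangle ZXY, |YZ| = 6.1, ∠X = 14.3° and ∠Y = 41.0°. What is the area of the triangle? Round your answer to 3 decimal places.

40.628

The third angle is ∠Z = 180° − ∠X − ∠Y = 124.70°.
Law of sines: |XY| = |YZ|·sin Z/sin X ≈ 20.304.
Law of sines: |ZX| = |YZ|·sin Y/sin X ≈ 16.202.
Area = ½·|YZ|·|XY|·sin Y ≈ 40.628.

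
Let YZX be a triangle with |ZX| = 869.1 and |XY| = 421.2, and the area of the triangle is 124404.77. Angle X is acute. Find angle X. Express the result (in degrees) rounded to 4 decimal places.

From area = ½·|ZX|·|XY|·sin X, we get sin X = 2·area/(|ZX|·|XY|) ≈ 0.67969.
Taking the acute solution, ∠X ≈ 42.82°.

42.8192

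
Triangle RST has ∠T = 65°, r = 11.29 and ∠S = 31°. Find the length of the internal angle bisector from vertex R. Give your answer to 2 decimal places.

The third angle is ∠R = 180° − ∠S − ∠T = 84.00°.
Law of sines: s = r·sin S/sin R ≈ 5.8468.
Law of sines: t = r·sin T/sin R ≈ 10.289.
The bisector from R has length 2·s·t·cos(∠R/2)/(s+t) ≈ 5.5411.

t_R ≈ 5.54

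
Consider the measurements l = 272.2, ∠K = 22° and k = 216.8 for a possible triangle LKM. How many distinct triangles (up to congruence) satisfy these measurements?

l·sin K = 272.2·sin(22°) ≈ 102.
Since l sin K < k < l (102 < 216.8 < 272.2), two triangles exist.

2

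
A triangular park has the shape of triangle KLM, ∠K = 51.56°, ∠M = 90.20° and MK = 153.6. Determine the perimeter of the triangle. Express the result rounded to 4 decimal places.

The third angle is ∠L = 180° − ∠M − ∠K = 38.24°.
Law of sines: LM = MK·sin K/sin L ≈ 194.37.
Law of sines: KL = MK·sin M/sin L ≈ 248.16.
Semiperimeter s = (194.37+153.6+248.16)/2 = 298.07.
Perimeter = 194.37 + 153.6 + 248.16 = 596.13.

perimeter ≈ 596.1312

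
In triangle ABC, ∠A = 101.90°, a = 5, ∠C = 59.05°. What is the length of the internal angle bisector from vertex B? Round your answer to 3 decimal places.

The third angle is ∠B = 180° − ∠C − ∠A = 19.05°.
Law of sines: b = a·sin B/sin A ≈ 1.6678.
Law of sines: c = a·sin C/sin A ≈ 4.3823.
The bisector from B has length 2·c·a·cos(∠B/2)/(c+a) ≈ 4.6064.

4.606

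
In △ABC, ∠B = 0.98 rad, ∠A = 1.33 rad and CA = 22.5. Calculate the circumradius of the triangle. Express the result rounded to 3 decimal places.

R ≈ 13.546

The third angle is ∠C = π − ∠A − ∠B = 0.832 rad.
Law of sines: BC = CA·sin A/sin B ≈ 26.311.
Law of sines: AB = CA·sin C/sin B ≈ 20.021.
Circumradius = CA/(2 sin B) ≈ 13.546.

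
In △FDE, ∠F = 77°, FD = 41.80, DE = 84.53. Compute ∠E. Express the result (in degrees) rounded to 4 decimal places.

Law of sines: sin E = FD·sin F/DE ≈ 0.48183.
Since DE ≥ FD, only the acute value applies: ∠E ≈ 28.80°.
Then ∠D = 180° − ∠F − ∠E ≈ 74.20°.

28.8047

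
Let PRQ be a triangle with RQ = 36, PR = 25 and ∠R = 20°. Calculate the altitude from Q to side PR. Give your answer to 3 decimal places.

By the law of cosines, QP² = PR² + RQ² − 2·PR·RQ·cos R = 229.55, so QP ≈ 15.151.
Area = ½·PR·RQ·sin R ≈ 153.91.
The altitude from Q has length 2·area/PR ≈ 12.313.

h_Q ≈ 12.313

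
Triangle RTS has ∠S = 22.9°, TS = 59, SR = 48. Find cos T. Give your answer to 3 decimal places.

cos T ≈ 0.621

By the law of cosines, RT² = TS² + SR² − 2·TS·SR·cos S = 567.41, so RT ≈ 23.82.
Law of cosines again: cos T = (RT² + TS² − SR²)/(2·RT·TS) ≈ 0.62061, so ∠T ≈ 51.64°.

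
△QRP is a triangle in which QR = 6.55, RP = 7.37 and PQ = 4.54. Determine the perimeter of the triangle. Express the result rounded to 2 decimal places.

18.46

Perimeter = 7.37 + 4.54 + 6.55 = 18.46.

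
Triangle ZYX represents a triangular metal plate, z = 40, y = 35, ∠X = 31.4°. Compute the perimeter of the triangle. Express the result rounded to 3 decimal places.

By the law of cosines, x² = z² + y² − 2·z·y·cos X = 435.06, so x ≈ 20.858.
Semiperimeter s = (40+35+20.858)/2 = 47.929.
Perimeter = 40 + 35 + 20.858 = 95.858.

95.858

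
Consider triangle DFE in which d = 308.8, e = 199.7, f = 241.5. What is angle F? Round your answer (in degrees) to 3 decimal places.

∠F ≈ 51.418°

By the law of cosines, cos F = (e² + d² − f²) / (2·e·d) ≈ 0.62363, so ∠F ≈ 51.42°.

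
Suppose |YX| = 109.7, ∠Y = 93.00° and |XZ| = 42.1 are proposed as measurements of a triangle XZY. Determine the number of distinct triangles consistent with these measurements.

0

|YX|·sin Y = 109.7·sin(93.00°) ≈ 109.5.
Since ∠Y is not acute, a triangle exists only if |XZ| > |YX|; here |XZ| ≤ |YX|, so there is no triangle.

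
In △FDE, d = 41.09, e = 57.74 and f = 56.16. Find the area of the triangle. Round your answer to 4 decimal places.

area ≈ 1090.4411

Semiperimeter s = (56.16 + 41.09 + 57.74)/2 = 77.495.
Heron's formula: area = √(77.495·21.335·36.405·19.755) ≈ 1090.4.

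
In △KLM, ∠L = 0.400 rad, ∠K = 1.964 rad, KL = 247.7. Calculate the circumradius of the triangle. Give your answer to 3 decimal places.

The third angle is ∠M = π − ∠K − ∠L = 0.778 rad.
Law of sines: LM = KL·sin K/sin M ≈ 326.12.
Law of sines: MK = KL·sin L/sin M ≈ 137.49.
Circumradius = KL/(2 sin M) ≈ 176.53.

R ≈ 176.534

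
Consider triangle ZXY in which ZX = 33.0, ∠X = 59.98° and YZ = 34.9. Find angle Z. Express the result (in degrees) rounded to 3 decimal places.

Law of sines: sin Y = ZX·sin X/YZ ≈ 0.81871.
Since YZ ≥ ZX, only the acute value applies: ∠Y ≈ 54.96°.
Then ∠Z = 180° − ∠X − ∠Y ≈ 65.06°.

∠Z ≈ 65.064°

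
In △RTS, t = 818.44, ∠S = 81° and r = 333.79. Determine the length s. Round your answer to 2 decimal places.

834.14

By the law of cosines, s² = r² + t² − 2·r·t·cos S = 6.9579e+05, so s ≈ 834.14.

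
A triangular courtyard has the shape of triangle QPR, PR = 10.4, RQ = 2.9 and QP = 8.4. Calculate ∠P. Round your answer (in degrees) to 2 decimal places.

12.90

By the law of cosines, cos P = (QP² + PR² − RQ²) / (2·QP·PR) ≈ 0.97476, so ∠P ≈ 12.90°.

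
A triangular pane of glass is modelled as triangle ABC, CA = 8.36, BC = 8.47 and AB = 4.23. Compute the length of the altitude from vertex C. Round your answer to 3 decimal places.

h_C ≈ 8.142

Semiperimeter s = (8.47 + 8.36 + 4.23)/2 = 10.53.
Heron's formula: area = √(10.53·2.06·2.17·6.3) ≈ 17.221.
The altitude from C has length 2·area/AB ≈ 8.1421.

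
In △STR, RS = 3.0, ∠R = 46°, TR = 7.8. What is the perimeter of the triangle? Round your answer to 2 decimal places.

16.91

By the law of cosines, ST² = TR² + RS² − 2·TR·RS·cos R = 37.33, so ST ≈ 6.1098.
Semiperimeter s = (7.8+3+6.1098)/2 = 8.4549.
Perimeter = 7.8 + 3 + 6.1098 = 16.91.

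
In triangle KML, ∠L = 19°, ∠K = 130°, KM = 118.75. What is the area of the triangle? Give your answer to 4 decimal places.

area ≈ 8544.5388

The third angle is ∠M = 180° − ∠L − ∠K = 31.00°.
Law of sines: ML = KM·sin K/sin L ≈ 279.41.
Law of sines: LK = KM·sin M/sin L ≈ 187.86.
Area = ½·KM·ML·sin M ≈ 8544.5.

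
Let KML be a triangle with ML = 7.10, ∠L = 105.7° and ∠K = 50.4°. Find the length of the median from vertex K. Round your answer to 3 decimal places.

5.806

The third angle is ∠M = 180° − ∠L − ∠K = 23.90°.
Law of sines: LK = ML·sin M/sin K ≈ 3.7332.
Law of sines: KM = ML·sin L/sin K ≈ 8.8709.
Median from K: ½√(2·LK² + 2·KM² − ML²) ≈ 5.8062.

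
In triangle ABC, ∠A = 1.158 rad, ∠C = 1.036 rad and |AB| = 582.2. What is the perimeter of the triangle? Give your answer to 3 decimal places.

1751.520

The third angle is ∠B = π − ∠C − ∠A = 0.948 rad.
Law of sines: |BC| = |AB|·sin A/sin C ≈ 619.84.
Law of sines: |CA| = |AB|·sin B/sin C ≈ 549.48.
Semiperimeter s = (619.84+549.48+582.2)/2 = 875.76.
Perimeter = 619.84 + 549.48 + 582.2 = 1751.5.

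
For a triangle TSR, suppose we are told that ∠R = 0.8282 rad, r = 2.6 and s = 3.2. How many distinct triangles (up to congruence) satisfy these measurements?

s·sin R = 3.2·sin(0.8282 rad) ≈ 2.357.
Since s sin R < r < s (2.357 < 2.6 < 3.2), two triangles exist.

2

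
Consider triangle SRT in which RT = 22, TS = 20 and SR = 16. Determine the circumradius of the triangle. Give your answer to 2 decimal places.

By the law of cosines, cos S = (TS² + SR² − RT²) / (2·TS·SR) ≈ 0.26875, so ∠S ≈ 74.41°.
Circumradius = RT/(2 sin S) ≈ 11.42.

11.42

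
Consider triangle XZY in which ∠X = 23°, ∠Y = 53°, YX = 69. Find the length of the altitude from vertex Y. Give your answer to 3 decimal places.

The third angle is ∠Z = 180° − ∠Y − ∠X = 104.00°.
Law of sines: ZY = YX·sin X/sin Z ≈ 27.786.
Law of sines: XZ = YX·sin Y/sin Z ≈ 56.793.
Area = ½·YX·ZY·sin Y ≈ 765.58.
The altitude from Y has length 2·area/XZ ≈ 26.96.

h_Y ≈ 26.960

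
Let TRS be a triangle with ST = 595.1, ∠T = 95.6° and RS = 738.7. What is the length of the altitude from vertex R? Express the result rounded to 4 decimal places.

h_R ≈ 381.5801

Law of sines: sin R = ST·sin T/RS ≈ 0.80176.
Since RS ≥ ST, only the acute value applies: ∠R ≈ 53.30°.
Then ∠S = 180° − ∠T − ∠R ≈ 31.10°.
Law of sines gives TR = RS·sin S/sin T ≈ 383.41.
Area = ½·RS·ST·sin S ≈ 1.1354e+05.
The altitude from R has length 2·area/ST ≈ 381.58.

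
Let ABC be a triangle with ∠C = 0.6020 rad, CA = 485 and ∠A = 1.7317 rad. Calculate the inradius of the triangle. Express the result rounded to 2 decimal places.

The third angle is ∠B = π − ∠C − ∠A = 0.8079 rad.
Law of sines: BC = CA·sin A/sin B ≈ 662.3.
Law of sines: AB = CA·sin C/sin B ≈ 379.97.
Area = ½·CA·BC·sin C ≈ 90951.
Semiperimeter s = (662.3+485+379.97)/2 = 763.64.
Inradius = area/s = 90951/763.64 ≈ 119.1.

r ≈ 119.10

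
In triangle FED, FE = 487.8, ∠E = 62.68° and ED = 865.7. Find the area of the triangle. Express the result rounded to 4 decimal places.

Area = ½·FE·ED·sin E ≈ 1.8759e+05.

187592.5860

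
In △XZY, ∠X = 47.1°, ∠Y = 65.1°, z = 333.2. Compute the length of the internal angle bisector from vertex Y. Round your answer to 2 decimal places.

The third angle is ∠Z = 180° − ∠Y − ∠X = 67.80°.
Law of sines: x = z·sin X/sin Z ≈ 263.63.
Law of sines: y = z·sin Y/sin Z ≈ 326.42.
The bisector from Y has length 2·x·z·cos(∠Y/2)/(x+z) ≈ 248.12.

248.12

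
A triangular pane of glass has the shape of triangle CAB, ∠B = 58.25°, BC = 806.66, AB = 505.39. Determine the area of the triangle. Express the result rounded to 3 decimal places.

area ≈ 173334.904

Area = ½·AB·BC·sin B ≈ 1.7333e+05.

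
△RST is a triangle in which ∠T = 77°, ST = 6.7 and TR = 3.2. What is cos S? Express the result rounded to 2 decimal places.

0.89

By the law of cosines, RS² = ST² + TR² − 2·ST·TR·cos T = 45.484, so RS ≈ 6.7442.
Law of cosines again: cos S = (RS² + ST² − TR²)/(2·RS·ST) ≈ 0.88671, so ∠S ≈ 27.54°.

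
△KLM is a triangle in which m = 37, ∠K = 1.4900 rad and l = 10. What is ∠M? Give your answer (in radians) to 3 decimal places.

By the law of cosines, k² = l² + m² − 2·l·m·cos K = 1409.3, so k ≈ 37.54.
Law of cosines again: cos M = (k² + l² − m²)/(2·k·l) ≈ 0.18683, so ∠M ≈ 1.3829 rad.

1.383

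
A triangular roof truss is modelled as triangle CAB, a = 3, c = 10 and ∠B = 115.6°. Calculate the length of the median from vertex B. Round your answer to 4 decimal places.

4.5573

By the law of cosines, b² = c² + a² − 2·c·a·cos B = 134.93, so b ≈ 11.616.
Median from B: ½√(2·c² + 2·a² − b²) ≈ 4.5573.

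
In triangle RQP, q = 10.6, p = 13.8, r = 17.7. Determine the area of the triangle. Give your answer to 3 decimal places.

area ≈ 73.093

Semiperimeter s = (17.7 + 10.6 + 13.8)/2 = 21.05.
Heron's formula: area = √(21.05·3.35·10.45·7.25) ≈ 73.093.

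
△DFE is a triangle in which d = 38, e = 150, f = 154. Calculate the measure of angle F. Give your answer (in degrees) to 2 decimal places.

∠F ≈ 88.85°

By the law of cosines, cos F = (e² + d² − f²) / (2·e·d) ≈ 0.02000, so ∠F ≈ 88.85°.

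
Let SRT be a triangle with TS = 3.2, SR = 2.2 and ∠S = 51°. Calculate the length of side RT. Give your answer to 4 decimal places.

By the law of cosines, RT² = TS² + SR² − 2·TS·SR·cos S = 6.2192, so RT ≈ 2.4938.

2.4938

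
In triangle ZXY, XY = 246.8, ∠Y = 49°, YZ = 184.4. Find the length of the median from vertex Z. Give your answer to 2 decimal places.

By the law of cosines, ZX² = XY² + YZ² − 2·XY·YZ·cos Y = 35199, so ZX ≈ 187.61.
Median from Z: ½√(2·YZ² + 2·ZX² − XY²) ≈ 139.19.

m_Z ≈ 139.19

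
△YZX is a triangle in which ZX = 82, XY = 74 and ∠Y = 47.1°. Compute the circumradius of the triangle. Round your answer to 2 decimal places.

55.97

Law of sines: sin Z = XY·sin Y/ZX ≈ 0.66108.
Since ZX ≥ XY, only the acute value applies: ∠Z ≈ 41.38°.
Then ∠X = 180° − ∠Y − ∠Z ≈ 91.52°.
Law of sines gives YZ = ZX·sin X/sin Y ≈ 111.9.
Circumradius = ZX/(2 sin Y) ≈ 55.969.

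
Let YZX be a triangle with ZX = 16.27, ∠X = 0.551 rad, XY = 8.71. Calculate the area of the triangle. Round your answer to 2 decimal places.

Area = ½·ZX·XY·sin X ≈ 37.096.

area ≈ 37.10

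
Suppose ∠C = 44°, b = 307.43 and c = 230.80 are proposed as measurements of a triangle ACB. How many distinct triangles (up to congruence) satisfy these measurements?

b·sin C = 307.43·sin(44°) ≈ 213.6.
Since b sin C < c < b (213.6 < 230.80 < 307.43), two triangles exist.

2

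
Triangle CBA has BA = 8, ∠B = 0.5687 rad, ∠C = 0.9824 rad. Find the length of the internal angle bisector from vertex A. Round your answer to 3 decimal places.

The third angle is ∠A = π − ∠C − ∠B = 1.5905 rad.
Law of sines: AC = BA·sin B/sin C ≈ 5.1793.
Law of sines: CB = BA·sin A/sin C ≈ 9.6155.
The bisector from A has length 2·BA·AC·cos(∠A/2)/(BA+AC) ≈ 4.4021.

t_A ≈ 4.402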